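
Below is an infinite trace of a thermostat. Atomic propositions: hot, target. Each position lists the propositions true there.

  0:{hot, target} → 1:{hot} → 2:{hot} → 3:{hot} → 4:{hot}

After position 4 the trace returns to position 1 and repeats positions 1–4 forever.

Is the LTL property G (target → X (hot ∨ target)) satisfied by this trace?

target → X (hot ∨ target) holds at every position 0..4, and those are all positions ever visited, so G (target → X (hot ∨ target)) holds.
Positions where target holds: 0.
Check X (hot ∨ target) at each: 0→ok.

Holds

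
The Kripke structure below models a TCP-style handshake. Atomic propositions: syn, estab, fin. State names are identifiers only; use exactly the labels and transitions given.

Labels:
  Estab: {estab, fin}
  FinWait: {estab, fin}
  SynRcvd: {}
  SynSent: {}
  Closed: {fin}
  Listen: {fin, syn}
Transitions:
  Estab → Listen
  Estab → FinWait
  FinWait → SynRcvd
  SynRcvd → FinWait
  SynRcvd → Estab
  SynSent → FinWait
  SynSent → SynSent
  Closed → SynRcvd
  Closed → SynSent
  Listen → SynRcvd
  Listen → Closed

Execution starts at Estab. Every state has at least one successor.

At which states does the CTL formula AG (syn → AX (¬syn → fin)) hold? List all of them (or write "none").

none

States satisfying syn → AX (¬syn → fin): {Estab, FinWait, SynRcvd, SynSent, Closed}.
States satisfying AG (syn → AX (¬syn → fin)): ∅.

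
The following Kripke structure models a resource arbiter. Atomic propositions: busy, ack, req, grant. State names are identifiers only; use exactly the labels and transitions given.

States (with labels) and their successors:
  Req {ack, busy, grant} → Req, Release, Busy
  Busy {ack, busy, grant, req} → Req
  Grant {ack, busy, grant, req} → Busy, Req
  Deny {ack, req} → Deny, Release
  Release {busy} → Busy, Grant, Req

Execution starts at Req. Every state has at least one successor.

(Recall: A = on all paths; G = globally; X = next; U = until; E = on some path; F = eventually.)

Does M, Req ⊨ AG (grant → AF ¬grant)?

Does not hold

States satisfying grant → AF ¬grant: {Deny, Release}.
States satisfying AG (grant → AF ¬grant): ∅.
Busy is reachable from Req and violates grant → AF ¬grant, so AG fails at Req.
Req ∉ Sat(AG (grant → AF ¬grant)).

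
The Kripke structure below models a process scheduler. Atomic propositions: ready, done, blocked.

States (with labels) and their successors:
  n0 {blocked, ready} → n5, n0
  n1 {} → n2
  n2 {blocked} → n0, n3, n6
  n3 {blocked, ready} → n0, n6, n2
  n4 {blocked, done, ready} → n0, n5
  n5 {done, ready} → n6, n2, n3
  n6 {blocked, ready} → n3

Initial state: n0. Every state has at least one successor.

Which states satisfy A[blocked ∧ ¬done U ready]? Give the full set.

{n0, n2, n3, n4, n5, n6}

States satisfying blocked ∧ ¬done: {n0, n2, n3, n6}.
States satisfying ready: {n0, n3, n4, n5, n6}.
States satisfying A[blocked ∧ ¬done U ready]: {n0, n2, n3, n4, n5, n6}.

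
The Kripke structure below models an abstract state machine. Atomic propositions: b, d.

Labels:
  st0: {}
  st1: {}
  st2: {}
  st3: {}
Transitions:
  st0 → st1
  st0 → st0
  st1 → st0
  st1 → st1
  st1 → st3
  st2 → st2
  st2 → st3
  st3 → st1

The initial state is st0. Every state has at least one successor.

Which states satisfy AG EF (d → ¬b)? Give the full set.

{st0, st1, st2, st3}

States satisfying EF (d → ¬b): {st0, st1, st2, st3}.
States satisfying AG EF (d → ¬b): {st0, st1, st2, st3}.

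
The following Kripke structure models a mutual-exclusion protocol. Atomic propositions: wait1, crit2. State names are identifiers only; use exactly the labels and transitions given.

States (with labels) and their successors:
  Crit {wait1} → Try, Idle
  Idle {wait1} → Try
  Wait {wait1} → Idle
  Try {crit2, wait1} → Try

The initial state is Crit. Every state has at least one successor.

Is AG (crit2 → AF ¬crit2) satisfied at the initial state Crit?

States satisfying crit2 → AF ¬crit2: {Crit, Idle, Wait}.
States satisfying AG (crit2 → AF ¬crit2): ∅.
Try is reachable from Crit and violates crit2 → AF ¬crit2, so AG fails at Crit.
Crit ∉ Sat(AG (crit2 → AF ¬crit2)).

Violated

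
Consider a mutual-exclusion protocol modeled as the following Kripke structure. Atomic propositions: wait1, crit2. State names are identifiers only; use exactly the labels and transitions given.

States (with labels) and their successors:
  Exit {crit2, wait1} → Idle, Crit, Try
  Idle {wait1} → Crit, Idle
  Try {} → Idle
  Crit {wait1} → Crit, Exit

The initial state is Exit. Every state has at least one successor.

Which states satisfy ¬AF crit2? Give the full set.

{Idle, Try, Crit}

States satisfying crit2: {Exit}.
States satisfying AF crit2: {Exit}.
States satisfying ¬AF crit2: {Idle, Try, Crit}.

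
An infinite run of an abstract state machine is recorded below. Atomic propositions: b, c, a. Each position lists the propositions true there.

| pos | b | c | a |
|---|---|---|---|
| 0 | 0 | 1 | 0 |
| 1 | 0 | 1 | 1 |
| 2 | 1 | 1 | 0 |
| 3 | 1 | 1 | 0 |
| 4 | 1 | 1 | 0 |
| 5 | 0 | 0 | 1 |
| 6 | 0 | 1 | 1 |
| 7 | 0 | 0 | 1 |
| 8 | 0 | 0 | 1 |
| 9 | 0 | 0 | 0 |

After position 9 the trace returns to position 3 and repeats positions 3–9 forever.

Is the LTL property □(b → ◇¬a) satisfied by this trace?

Holds

b → ◇¬a holds at every position 0..9, and those are all positions ever visited, so □(b → ◇¬a) holds.
Positions where b holds: 2, 3, 4.
Check ◇¬a at each: 2→ok, 3→ok, 4→ok.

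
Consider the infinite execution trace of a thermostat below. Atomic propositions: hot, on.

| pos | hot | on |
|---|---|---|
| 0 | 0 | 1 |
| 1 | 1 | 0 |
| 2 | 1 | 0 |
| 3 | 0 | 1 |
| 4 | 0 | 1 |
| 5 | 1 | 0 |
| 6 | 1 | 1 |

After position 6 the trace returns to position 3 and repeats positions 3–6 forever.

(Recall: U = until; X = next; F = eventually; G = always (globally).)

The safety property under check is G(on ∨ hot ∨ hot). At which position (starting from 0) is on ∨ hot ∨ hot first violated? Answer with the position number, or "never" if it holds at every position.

on ∨ hot ∨ hot holds at every position 0..6, and those are all the positions the trace ever visits, so the invariant G(on ∨ hot ∨ hot) is never violated.

never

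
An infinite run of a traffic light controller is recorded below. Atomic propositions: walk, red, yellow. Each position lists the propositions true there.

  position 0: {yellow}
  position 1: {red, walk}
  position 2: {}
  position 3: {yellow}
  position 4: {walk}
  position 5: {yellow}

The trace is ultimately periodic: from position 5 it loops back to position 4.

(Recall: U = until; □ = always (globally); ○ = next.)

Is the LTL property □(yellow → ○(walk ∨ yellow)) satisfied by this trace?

Holds

yellow → ○(walk ∨ yellow) holds at every position 0..5, and those are all positions ever visited, so □(yellow → ○(walk ∨ yellow)) holds.
Positions where yellow holds: 0, 3, 5.
Check ○(walk ∨ yellow) at each: 0→ok, 3→ok, 5→ok.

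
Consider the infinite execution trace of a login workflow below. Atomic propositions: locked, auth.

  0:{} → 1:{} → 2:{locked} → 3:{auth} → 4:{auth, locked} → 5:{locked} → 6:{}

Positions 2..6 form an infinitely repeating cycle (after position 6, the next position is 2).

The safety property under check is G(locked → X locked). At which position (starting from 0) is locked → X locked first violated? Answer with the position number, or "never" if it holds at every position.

Check locked → X locked at each position in order: 0 ✓, 1 ✓.
At position 2 the labels are {locked} and the next position 3 has {auth}, so locked → X locked is false there. This is the first violation.

2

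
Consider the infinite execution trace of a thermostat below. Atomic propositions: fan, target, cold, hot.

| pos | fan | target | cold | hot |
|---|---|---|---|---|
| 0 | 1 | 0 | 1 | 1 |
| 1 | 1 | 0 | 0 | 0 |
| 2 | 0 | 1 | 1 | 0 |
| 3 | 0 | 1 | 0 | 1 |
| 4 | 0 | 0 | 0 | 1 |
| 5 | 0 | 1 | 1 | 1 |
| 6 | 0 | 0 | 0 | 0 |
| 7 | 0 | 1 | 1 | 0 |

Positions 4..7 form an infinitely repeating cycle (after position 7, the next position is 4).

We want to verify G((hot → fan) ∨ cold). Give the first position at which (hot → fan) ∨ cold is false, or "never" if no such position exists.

Check (hot → fan) ∨ cold at each position in order: 0 ✓, 1 ✓, 2 ✓.
At position 3 the labels are {hot, target}, so (hot → fan) ∨ cold is false there. This is the first violation.

3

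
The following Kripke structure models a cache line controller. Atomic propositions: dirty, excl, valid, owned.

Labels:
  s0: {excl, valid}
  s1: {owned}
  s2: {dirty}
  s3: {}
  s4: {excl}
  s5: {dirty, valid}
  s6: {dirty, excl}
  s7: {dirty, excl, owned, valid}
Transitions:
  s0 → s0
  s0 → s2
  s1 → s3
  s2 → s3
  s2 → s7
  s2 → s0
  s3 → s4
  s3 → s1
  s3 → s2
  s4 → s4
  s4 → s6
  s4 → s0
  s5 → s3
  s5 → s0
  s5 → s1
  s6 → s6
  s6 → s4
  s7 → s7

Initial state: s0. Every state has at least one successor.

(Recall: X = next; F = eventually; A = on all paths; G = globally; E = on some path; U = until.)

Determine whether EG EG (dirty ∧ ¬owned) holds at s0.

Does not hold

States satisfying EG (dirty ∧ ¬owned): {s6}.
States satisfying EG EG (dirty ∧ ¬owned): {s6}.
No suitable path/successor from s0 witnesses the formula.
s0 ∉ Sat(EG EG (dirty ∧ ¬owned)).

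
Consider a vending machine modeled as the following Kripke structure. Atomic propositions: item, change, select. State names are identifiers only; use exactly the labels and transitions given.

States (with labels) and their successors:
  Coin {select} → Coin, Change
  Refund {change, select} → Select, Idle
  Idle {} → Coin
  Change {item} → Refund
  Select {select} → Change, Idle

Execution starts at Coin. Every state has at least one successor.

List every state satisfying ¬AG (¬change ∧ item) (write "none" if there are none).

{Coin, Refund, Idle, Change, Select}

States satisfying ¬change ∧ item: {Change}.
States satisfying AG (¬change ∧ item): ∅.
States satisfying ¬AG (¬change ∧ item): {Coin, Refund, Idle, Change, Select}.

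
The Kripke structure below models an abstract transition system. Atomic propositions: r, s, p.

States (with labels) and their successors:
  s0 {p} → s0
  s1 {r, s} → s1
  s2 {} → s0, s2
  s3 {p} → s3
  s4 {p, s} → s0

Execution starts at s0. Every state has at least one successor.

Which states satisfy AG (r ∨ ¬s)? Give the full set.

{s0, s1, s2, s3}

States satisfying r ∨ ¬s: {s0, s1, s2, s3}.
States satisfying AG (r ∨ ¬s): {s0, s1, s2, s3}.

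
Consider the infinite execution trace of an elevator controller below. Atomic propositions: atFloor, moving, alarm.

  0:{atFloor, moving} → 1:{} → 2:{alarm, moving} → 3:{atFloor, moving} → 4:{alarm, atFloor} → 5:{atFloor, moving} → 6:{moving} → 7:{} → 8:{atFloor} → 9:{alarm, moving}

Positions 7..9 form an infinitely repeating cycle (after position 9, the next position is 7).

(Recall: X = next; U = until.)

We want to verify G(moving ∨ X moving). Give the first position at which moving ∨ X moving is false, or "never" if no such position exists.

Check moving ∨ X moving at each position in order: 0 ✓, 1 ✓, 2 ✓, 3 ✓, 4 ✓, 5 ✓, 6 ✓.
At position 7 the labels are {} and the next position 8 has {atFloor}, so moving ∨ X moving is false there. This is the first violation.

7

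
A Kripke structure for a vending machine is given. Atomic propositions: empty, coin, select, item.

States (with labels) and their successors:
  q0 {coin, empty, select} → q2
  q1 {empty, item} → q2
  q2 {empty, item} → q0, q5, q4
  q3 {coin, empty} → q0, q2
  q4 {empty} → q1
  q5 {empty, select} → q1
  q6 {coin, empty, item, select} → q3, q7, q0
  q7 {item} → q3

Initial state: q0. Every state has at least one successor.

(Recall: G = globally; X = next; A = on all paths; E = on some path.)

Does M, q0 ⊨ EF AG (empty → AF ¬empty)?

States satisfying AG (empty → AF ¬empty): ∅.
States satisfying EF AG (empty → AF ¬empty): ∅.
No suitable path/successor from q0 witnesses the formula.
q0 ∉ Sat(EF AG (empty → AF ¬empty)).

Violated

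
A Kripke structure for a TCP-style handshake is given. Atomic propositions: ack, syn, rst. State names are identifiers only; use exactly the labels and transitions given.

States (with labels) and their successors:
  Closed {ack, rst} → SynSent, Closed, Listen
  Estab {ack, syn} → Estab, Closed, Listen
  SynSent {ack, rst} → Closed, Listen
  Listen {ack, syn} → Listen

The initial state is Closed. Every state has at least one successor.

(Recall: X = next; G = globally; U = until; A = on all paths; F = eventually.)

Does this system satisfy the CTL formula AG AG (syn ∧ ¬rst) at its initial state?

Violated

States satisfying AG (syn ∧ ¬rst): {Listen}.
States satisfying AG AG (syn ∧ ¬rst): {Listen}.
Closed is reachable from Closed and violates AG (syn ∧ ¬rst), so AG fails at Closed.
Closed ∉ Sat(AG AG (syn ∧ ¬rst)).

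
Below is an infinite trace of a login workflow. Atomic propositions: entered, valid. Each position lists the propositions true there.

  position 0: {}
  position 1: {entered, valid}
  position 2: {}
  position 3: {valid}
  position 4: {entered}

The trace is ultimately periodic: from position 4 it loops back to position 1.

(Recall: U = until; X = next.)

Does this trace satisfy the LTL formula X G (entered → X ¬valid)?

The position after 0 is 1; G (entered → X ¬valid) is false there.

Does not hold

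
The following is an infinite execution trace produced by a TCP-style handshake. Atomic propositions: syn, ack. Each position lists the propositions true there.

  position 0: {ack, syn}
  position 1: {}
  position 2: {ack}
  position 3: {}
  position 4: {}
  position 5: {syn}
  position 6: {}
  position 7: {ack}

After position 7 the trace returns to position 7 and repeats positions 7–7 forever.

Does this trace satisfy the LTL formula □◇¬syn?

◇¬syn holds at every position 0..7, and those are all positions ever visited, so □◇¬syn holds.

Holds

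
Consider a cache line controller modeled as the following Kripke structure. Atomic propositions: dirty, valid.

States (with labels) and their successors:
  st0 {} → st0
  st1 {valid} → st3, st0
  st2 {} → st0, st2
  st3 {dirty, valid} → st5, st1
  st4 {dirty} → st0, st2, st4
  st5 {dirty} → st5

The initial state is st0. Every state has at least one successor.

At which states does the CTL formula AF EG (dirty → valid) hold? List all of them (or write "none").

States satisfying EG (dirty → valid): {st0, st1, st2, st3}.
States satisfying AF EG (dirty → valid): {st0, st1, st2, st3}.

{st0, st1, st2, st3}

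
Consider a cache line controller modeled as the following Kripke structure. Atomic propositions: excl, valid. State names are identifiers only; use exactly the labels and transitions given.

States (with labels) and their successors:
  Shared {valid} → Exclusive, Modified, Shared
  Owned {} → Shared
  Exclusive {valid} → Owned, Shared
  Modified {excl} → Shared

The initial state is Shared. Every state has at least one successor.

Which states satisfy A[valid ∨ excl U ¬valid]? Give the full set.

{Owned, Modified}

States satisfying valid ∨ excl: {Shared, Exclusive, Modified}.
States satisfying ¬valid: {Owned, Modified}.
States satisfying A[valid ∨ excl U ¬valid]: {Owned, Modified}.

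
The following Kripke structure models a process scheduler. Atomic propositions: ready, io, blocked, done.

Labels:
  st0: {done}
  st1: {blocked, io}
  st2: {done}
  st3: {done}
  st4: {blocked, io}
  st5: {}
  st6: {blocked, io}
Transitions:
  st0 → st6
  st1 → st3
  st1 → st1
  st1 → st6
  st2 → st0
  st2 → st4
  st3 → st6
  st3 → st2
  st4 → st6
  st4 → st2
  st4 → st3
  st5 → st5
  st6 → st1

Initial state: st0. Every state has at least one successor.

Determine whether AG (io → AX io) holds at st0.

Does not hold

States satisfying io → AX io: {st0, st2, st3, st5, st6}.
States satisfying AG (io → AX io): {st5}.
st1 is reachable from st0 and violates io → AX io, so AG fails at st0.
st0 ∉ Sat(AG (io → AX io)).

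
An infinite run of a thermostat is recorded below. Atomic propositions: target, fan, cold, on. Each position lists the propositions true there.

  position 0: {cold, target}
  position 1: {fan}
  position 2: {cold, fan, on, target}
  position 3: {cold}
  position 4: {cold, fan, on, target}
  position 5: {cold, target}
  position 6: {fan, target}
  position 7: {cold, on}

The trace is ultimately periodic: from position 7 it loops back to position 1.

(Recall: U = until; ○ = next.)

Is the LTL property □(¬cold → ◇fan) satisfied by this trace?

Holds

¬cold → ◇fan holds at every position 0..7, and those are all positions ever visited, so □(¬cold → ◇fan) holds.
Positions where ¬cold holds: 1, 6.
Check ◇fan at each: 1→ok, 6→ok.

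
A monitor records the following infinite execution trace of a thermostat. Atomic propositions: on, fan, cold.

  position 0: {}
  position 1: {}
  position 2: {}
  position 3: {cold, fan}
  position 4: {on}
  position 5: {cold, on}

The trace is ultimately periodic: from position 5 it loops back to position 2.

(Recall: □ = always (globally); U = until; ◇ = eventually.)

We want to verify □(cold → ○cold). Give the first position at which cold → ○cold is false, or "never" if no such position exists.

Check cold → ○cold at each position in order: 0 ✓, 1 ✓, 2 ✓.
At position 3 the labels are {cold, fan} and the next position 4 has {on}, so cold → ○cold is false there. This is the first violation.

3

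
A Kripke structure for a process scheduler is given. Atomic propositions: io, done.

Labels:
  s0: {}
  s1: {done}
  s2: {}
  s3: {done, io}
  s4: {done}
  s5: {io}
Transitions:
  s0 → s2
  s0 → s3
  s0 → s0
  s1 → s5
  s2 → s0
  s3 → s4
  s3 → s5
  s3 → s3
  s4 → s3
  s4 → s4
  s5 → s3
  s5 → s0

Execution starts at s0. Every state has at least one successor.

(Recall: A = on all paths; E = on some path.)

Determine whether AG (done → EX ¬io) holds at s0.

Holds

States satisfying done → EX ¬io: {s0, s2, s3, s4, s5}.
States satisfying AG (done → EX ¬io): {s0, s2, s3, s4, s5}.
Every state reachable from s0 satisfies done → EX ¬io.
s0 ∈ Sat(AG (done → EX ¬io)).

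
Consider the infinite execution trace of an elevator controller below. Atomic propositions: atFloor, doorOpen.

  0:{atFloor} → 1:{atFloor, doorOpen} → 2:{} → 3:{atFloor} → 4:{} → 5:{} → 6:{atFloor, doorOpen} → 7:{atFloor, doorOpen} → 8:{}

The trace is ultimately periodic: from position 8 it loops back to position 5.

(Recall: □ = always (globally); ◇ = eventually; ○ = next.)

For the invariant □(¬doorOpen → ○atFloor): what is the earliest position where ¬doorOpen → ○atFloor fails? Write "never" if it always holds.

3

Check ¬doorOpen → ○atFloor at each position in order: 0 ✓, 1 ✓, 2 ✓.
At position 3 the labels are {atFloor} and the next position 4 has {}, so ¬doorOpen → ○atFloor is false there. This is the first violation.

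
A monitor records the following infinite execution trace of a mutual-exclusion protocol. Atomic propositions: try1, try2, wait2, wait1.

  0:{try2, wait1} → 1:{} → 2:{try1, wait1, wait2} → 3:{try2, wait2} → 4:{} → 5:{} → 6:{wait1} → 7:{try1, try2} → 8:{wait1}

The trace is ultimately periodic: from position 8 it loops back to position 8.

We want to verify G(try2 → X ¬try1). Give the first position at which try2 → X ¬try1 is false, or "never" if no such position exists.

try2 → X ¬try1 holds at every position 0..8, and those are all the positions the trace ever visits, so the invariant G(try2 → X ¬try1) is never violated.

never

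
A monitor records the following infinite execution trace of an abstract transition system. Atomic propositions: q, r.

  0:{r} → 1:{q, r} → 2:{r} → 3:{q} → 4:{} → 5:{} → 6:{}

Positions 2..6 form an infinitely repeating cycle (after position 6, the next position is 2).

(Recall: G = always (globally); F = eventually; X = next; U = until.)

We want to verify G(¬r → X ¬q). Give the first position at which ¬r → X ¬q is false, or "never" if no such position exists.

¬r → X ¬q holds at every position 0..6, and those are all the positions the trace ever visits, so the invariant G(¬r → X ¬q) is never violated.

never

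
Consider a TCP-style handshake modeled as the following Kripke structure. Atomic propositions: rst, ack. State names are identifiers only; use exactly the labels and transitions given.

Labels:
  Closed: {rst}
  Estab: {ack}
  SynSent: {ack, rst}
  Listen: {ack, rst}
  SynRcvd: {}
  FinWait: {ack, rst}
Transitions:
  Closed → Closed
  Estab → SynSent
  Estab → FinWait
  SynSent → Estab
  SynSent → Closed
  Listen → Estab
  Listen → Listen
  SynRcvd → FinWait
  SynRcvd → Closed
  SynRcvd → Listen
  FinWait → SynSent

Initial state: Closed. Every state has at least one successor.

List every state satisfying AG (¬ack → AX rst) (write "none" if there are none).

{Closed, Estab, SynSent, Listen, SynRcvd, FinWait}

States satisfying ¬ack → AX rst: {Closed, Estab, SynSent, Listen, SynRcvd, FinWait}.
States satisfying AG (¬ack → AX rst): {Closed, Estab, SynSent, Listen, SynRcvd, FinWait}.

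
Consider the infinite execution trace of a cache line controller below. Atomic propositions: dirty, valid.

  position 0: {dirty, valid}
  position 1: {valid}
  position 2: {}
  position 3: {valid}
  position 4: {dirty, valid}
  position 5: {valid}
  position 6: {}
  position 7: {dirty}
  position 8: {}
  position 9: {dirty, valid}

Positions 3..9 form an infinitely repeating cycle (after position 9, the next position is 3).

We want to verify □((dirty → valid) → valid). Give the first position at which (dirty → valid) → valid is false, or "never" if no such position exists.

Check (dirty → valid) → valid at each position in order: 0 ✓, 1 ✓.
At position 2 the labels are {}, so (dirty → valid) → valid is false there. This is the first violation.

2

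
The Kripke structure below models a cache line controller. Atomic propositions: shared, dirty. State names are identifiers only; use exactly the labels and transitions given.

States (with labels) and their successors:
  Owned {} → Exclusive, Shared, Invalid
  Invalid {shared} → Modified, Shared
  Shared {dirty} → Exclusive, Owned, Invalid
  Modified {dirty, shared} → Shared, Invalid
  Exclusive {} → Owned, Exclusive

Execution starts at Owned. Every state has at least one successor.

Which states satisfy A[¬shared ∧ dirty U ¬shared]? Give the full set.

States satisfying ¬shared ∧ dirty: {Shared}.
States satisfying ¬shared: {Owned, Shared, Exclusive}.
States satisfying A[¬shared ∧ dirty U ¬shared]: {Owned, Shared, Exclusive}.

{Owned, Shared, Exclusive}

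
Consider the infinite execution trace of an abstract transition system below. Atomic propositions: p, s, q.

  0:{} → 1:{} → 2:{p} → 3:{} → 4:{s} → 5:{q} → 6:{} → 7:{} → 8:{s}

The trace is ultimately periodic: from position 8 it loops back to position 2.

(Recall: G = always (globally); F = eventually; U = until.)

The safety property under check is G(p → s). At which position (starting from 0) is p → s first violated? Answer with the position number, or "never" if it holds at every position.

2

Check p → s at each position in order: 0 ✓, 1 ✓.
At position 2 the labels are {p}, so p → s is false there. This is the first violation.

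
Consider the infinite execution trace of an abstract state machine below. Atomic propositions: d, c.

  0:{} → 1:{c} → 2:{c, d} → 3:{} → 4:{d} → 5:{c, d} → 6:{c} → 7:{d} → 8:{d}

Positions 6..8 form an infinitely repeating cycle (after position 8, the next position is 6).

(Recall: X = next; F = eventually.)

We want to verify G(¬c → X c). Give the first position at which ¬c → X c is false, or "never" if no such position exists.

Check ¬c → X c at each position in order: 0 ✓, 1 ✓, 2 ✓.
At position 3 the labels are {} and the next position 4 has {d}, so ¬c → X c is false there. This is the first violation.

3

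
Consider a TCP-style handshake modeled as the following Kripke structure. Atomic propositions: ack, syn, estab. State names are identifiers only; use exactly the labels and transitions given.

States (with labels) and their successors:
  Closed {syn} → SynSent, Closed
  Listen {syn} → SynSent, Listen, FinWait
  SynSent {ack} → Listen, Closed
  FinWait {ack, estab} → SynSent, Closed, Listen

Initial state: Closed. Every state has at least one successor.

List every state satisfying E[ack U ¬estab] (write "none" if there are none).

{Closed, Listen, SynSent, FinWait}

States satisfying ack: {SynSent, FinWait}.
States satisfying ¬estab: {Closed, Listen, SynSent}.
States satisfying E[ack U ¬estab]: {Closed, Listen, SynSent, FinWait}.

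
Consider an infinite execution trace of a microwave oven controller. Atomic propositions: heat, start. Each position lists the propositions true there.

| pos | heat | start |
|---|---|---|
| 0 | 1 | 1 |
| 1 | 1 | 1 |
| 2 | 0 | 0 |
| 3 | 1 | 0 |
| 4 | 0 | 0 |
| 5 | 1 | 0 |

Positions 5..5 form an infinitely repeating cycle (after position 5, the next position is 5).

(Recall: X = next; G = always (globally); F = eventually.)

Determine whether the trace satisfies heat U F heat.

Walking from position 0: F heat first holds at position 0, and heat holds at every earlier position along the way, so heat U F heat holds.

Satisfied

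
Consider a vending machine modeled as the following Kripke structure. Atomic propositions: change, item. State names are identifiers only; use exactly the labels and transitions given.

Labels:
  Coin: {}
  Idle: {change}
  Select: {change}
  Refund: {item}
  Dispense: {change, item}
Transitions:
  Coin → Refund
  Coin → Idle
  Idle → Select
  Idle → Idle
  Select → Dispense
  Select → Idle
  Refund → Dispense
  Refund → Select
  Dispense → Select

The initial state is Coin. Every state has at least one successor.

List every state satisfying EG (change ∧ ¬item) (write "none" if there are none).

{Idle, Select}

States satisfying change ∧ ¬item: {Idle, Select}.
States satisfying EG (change ∧ ¬item): {Idle, Select}.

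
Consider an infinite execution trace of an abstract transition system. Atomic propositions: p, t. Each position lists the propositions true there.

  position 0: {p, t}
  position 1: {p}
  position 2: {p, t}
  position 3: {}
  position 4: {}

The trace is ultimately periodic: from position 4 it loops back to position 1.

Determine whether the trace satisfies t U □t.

Violated

Walking from position 0: at position 1, □t has not yet held and t fails, so t U □t is false.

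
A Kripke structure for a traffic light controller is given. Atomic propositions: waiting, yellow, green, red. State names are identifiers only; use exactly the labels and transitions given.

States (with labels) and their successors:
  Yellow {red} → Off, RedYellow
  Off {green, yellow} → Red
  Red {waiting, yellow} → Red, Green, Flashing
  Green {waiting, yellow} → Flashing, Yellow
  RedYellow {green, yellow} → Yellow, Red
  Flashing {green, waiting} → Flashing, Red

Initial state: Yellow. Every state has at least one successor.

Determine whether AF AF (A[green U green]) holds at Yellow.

States satisfying AF (A[green U green]): {Yellow, Off, Green, RedYellow, Flashing}.
States satisfying AF AF (A[green U green]): {Yellow, Off, Green, RedYellow, Flashing}.
Yellow ∈ Sat(AF AF (A[green U green])).

Satisfied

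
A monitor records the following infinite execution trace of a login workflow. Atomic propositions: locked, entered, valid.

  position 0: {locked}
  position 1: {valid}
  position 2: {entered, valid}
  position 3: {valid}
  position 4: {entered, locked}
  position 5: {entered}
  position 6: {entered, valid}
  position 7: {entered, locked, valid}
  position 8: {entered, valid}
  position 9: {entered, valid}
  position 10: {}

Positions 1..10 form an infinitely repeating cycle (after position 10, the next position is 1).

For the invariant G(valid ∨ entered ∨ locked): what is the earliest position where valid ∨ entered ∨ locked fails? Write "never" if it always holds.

10

Check valid ∨ entered ∨ locked at each position in order: 0 ✓, 1 ✓, 2 ✓, 3 ✓, 4 ✓, 5 ✓, 6 ✓, 7 ✓, 8 ✓, 9 ✓.
At position 10 the labels are {}, so valid ∨ entered ∨ locked is false there. This is the first violation.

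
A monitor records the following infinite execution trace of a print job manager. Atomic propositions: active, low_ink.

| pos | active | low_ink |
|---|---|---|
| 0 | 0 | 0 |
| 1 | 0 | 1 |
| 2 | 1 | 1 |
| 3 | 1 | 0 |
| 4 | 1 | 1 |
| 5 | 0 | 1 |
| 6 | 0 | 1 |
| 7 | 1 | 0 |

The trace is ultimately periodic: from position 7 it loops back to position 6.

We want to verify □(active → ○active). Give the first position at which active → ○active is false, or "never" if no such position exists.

4

Check active → ○active at each position in order: 0 ✓, 1 ✓, 2 ✓, 3 ✓.
At position 4 the labels are {active, low_ink} and the next position 5 has {low_ink}, so active → ○active is false there. This is the first violation.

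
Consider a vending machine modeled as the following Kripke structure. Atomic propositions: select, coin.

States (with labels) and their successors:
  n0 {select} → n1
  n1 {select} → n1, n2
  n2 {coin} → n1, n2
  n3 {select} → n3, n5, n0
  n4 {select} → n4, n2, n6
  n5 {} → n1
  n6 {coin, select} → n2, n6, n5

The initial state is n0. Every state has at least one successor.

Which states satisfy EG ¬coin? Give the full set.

States satisfying ¬coin: {n0, n1, n3, n4, n5}.
States satisfying EG ¬coin: {n0, n1, n3, n4, n5}.

{n0, n1, n3, n4, n5}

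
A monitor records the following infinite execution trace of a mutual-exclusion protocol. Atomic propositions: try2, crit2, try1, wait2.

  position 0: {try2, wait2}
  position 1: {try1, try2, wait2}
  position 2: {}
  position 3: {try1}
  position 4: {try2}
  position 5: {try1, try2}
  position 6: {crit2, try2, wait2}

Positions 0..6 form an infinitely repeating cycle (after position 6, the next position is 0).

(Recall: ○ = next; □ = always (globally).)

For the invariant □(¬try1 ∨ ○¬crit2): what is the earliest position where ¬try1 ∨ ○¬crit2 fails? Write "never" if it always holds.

Check ¬try1 ∨ ○¬crit2 at each position in order: 0 ✓, 1 ✓, 2 ✓, 3 ✓, 4 ✓.
At position 5 the labels are {try1, try2} and the next position 6 has {crit2, try2, wait2}, so ¬try1 ∨ ○¬crit2 is false there. This is the first violation.

5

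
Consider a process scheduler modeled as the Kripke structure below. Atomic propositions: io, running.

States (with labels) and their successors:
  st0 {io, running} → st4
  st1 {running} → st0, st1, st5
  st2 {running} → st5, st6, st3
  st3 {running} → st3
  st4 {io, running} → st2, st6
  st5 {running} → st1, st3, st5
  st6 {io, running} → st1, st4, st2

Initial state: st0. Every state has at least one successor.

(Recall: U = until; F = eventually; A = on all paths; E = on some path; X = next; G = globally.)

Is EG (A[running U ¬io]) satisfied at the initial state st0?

Does not hold

States satisfying A[running U ¬io]: {st1, st2, st3, st5}.
States satisfying EG (A[running U ¬io]): {st1, st2, st3, st5}.
No suitable path/successor from st0 witnesses the formula.
st0 ∉ Sat(EG (A[running U ¬io])).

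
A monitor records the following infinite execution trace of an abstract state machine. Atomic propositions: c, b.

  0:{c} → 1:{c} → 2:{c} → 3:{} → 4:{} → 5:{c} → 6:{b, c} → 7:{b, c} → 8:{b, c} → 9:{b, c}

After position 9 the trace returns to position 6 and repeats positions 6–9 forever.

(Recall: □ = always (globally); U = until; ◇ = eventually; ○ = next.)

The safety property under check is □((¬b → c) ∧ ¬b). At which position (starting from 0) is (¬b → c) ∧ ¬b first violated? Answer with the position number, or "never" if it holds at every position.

3

Check (¬b → c) ∧ ¬b at each position in order: 0 ✓, 1 ✓, 2 ✓.
At position 3 the labels are {}, so (¬b → c) ∧ ¬b is false there. This is the first violation.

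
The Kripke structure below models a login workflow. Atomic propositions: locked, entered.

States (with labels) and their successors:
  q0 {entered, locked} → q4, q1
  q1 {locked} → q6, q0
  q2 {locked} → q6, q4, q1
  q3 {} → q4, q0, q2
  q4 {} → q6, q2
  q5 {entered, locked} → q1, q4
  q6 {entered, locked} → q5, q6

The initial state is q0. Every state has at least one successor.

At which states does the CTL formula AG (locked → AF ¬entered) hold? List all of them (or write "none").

States satisfying locked → AF ¬entered: {q0, q1, q2, q3, q4, q5}.
States satisfying AG (locked → AF ¬entered): ∅.

none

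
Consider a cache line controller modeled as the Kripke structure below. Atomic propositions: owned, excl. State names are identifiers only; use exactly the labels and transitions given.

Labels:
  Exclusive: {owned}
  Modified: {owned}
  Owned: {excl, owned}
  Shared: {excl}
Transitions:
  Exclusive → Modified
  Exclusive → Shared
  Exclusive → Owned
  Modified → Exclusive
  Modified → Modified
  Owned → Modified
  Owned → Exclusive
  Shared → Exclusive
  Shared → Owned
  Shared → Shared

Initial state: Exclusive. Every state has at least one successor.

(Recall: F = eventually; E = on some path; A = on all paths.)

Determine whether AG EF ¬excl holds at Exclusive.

Holds

States satisfying EF ¬excl: {Exclusive, Modified, Owned, Shared}.
States satisfying AG EF ¬excl: {Exclusive, Modified, Owned, Shared}.
Every state reachable from Exclusive satisfies EF ¬excl.
Exclusive ∈ Sat(AG EF ¬excl).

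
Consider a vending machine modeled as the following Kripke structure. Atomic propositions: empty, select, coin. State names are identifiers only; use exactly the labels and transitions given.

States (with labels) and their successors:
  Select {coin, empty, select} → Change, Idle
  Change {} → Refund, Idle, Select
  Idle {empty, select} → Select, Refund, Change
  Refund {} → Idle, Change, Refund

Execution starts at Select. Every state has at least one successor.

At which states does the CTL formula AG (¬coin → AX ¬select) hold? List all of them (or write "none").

States satisfying ¬coin → AX ¬select: {Select}.
States satisfying AG (¬coin → AX ¬select): ∅.

none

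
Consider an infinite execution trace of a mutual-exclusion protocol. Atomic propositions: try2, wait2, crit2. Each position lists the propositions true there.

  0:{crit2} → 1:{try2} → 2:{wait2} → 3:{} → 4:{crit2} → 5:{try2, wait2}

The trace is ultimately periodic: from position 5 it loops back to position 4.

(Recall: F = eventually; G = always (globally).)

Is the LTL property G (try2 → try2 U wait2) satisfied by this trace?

Satisfied

try2 → try2 U wait2 holds at every position 0..5, and those are all positions ever visited, so G (try2 → try2 U wait2) holds.
Positions where try2 holds: 1, 5.
Check try2 U wait2 at each: 1→ok, 5→ok.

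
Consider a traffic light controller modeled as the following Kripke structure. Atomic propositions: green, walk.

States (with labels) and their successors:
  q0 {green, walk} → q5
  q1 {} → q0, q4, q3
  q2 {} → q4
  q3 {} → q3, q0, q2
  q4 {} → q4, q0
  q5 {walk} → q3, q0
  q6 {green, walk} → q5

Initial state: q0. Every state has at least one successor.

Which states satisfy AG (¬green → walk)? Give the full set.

none

States satisfying ¬green → walk: {q0, q5, q6}.
States satisfying AG (¬green → walk): ∅.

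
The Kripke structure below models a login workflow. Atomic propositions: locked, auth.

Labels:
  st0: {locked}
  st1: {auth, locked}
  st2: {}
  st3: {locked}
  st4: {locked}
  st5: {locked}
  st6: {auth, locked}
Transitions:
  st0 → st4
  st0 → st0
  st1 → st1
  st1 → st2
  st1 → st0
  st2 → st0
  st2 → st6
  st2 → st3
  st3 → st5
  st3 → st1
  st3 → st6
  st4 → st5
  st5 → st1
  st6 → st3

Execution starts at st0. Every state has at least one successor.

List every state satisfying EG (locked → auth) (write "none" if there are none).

States satisfying locked → auth: {st1, st2, st6}.
States satisfying EG (locked → auth): {st1}.

{st1}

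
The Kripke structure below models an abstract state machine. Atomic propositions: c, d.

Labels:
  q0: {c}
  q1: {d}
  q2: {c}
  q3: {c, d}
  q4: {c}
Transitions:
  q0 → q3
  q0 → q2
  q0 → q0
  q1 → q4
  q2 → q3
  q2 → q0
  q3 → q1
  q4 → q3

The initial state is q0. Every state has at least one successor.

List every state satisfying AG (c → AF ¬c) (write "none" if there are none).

States satisfying c → AF ¬c: {q1, q3, q4}.
States satisfying AG (c → AF ¬c): {q1, q3, q4}.

{q1, q3, q4}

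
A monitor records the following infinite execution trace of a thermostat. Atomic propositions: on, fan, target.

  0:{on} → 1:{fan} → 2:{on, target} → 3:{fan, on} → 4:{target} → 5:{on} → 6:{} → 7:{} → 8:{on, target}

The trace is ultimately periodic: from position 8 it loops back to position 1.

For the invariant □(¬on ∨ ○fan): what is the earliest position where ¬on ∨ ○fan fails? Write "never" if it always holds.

Check ¬on ∨ ○fan at each position in order: 0 ✓, 1 ✓, 2 ✓.
At position 3 the labels are {fan, on} and the next position 4 has {target}, so ¬on ∨ ○fan is false there. This is the first violation.

3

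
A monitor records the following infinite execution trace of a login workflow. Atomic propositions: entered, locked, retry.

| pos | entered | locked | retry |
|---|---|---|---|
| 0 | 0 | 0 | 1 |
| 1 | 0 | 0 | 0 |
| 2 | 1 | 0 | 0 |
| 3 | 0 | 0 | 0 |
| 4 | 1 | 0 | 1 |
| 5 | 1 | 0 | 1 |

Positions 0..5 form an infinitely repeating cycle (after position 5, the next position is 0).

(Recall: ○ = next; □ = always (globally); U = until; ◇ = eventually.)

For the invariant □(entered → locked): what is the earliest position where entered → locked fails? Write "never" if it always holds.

2

Check entered → locked at each position in order: 0 ✓, 1 ✓.
At position 2 the labels are {entered}, so entered → locked is false there. This is the first violation.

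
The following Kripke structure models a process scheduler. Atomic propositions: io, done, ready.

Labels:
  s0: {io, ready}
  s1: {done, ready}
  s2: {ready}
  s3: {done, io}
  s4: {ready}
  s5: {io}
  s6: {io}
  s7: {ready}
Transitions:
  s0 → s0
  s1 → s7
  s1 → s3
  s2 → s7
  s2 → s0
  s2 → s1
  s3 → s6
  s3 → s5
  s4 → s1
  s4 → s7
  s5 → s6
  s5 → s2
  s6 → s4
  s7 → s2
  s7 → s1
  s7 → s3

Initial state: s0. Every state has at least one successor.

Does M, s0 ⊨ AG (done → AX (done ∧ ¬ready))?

States satisfying done → AX (done ∧ ¬ready): {s0, s2, s4, s5, s6, s7}.
States satisfying AG (done → AX (done ∧ ¬ready)): {s0}.
Every state reachable from s0 satisfies done → AX (done ∧ ¬ready).
s0 ∈ Sat(AG (done → AX (done ∧ ¬ready))).

Yes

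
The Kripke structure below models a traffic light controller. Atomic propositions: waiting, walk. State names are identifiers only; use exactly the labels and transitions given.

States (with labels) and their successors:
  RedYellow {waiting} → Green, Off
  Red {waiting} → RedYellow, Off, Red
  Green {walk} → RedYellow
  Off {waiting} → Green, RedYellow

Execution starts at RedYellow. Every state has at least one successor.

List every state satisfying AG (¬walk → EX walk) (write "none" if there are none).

States satisfying ¬walk → EX walk: {RedYellow, Green, Off}.
States satisfying AG (¬walk → EX walk): {RedYellow, Green, Off}.

{RedYellow, Green, Off}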